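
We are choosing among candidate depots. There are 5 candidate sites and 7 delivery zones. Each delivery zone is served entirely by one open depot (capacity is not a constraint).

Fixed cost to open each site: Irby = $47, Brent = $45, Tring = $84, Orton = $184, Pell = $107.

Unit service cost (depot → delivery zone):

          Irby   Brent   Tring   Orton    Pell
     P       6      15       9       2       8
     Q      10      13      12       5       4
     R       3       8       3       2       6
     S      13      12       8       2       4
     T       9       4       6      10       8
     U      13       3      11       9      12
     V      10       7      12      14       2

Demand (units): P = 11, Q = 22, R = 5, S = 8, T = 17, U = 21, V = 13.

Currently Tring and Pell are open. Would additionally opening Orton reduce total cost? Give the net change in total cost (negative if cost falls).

No — net change +55 (cost rises by 55).

Current service cost with {Tring, Pell}: 582.
Adding Orton: each delivery zone re-picks its cheapest; new service cost 453, saving 129.
Extra fixed cost: 184. Net change = 184 − 129 = 55.
(Totals: 773 → 828.)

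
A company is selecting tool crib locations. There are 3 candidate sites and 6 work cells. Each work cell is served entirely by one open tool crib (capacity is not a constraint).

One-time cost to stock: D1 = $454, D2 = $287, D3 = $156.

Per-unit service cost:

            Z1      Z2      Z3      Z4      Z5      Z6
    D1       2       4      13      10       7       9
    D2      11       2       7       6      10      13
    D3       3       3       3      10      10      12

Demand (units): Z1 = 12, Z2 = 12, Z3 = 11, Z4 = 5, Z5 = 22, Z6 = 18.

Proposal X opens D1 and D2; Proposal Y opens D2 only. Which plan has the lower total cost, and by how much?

Proposal Y is cheaper by 208.

Proposal X: {D1, D2}: Z1→D1 2·12=24, Z2→D2 2·12=24, Z3→D2 7·11=77, Z4→D2 6·5=30, Z5→D1 7·22=154, Z6→D1 9·18=162. Service 471; fixed 741; total 1212.
Proposal Y: {D2}: Z1→D2 11·12=132, Z2→D2 2·12=24, Z3→D2 7·11=77, Z4→D2 6·5=30, Z5→D2 10·22=220, Z6→D2 13·18=234. Service 717; fixed 287; total 1004.
Difference: |1212 − 1004| = 208.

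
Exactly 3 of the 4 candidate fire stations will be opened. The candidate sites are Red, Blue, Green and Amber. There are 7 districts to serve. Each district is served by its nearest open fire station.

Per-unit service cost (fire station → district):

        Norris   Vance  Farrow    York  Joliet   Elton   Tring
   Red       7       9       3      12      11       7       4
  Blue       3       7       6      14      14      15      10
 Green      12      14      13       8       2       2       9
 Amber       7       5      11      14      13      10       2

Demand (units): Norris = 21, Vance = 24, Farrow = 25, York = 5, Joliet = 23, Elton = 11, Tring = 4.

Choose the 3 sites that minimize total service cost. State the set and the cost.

Choose Red, Blue and Green; total service cost 430.

With exactly 3 open, each district uses its cheapest among the chosen.
{Red, Blue, Green}: Norris→Blue 3·21=63, Vance→Blue 7·24=168, Farrow→Red 3·25=75, York→Green 8·5=40, Joliet→Green 2·23=46, Elton→Green 2·11=22, Tring→Red 4·4=16. Service cost 430.
{Blue, Green, Amber}: service cost 449
{Red, Green, Amber}: service cost 458
Among all 4 size-3 choices, {Red, Blue, Green} is lowest.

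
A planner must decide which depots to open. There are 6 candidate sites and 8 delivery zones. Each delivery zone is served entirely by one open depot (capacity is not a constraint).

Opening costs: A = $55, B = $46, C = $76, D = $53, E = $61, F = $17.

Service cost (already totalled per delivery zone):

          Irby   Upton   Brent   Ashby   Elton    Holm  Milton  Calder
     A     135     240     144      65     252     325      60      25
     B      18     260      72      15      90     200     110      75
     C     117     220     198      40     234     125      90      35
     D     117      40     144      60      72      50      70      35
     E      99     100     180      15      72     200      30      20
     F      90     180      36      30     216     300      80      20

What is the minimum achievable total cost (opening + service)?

For any fixed open set, each delivery zone goes to its cheapest open site; total = fixed + service.
{B, D, F}: Irby→B 18, Upton→D 40, Brent→F 36, Ashby→B 15, Elton→D 72, Holm→D 50, Milton→D 70, Calder→F 20. Service 321; fixed 116; total 437.
{B, D, E, F}: service 281 + fixed 177 = 458
{B, D}: Irby→B 18, Upton→D 40, Brent→B 72, Ashby→B 15, Elton→D 72, Holm→D 50, Milton→D 70, Calder→D 35. Service 372; fixed 99; total 471.
{A, B, C, D, E, F}: Irby→B 18, Upton→D 40, Brent→F 36, Ashby→B 15, Elton→D 72, Holm→D 50, Milton→E 30, Calder→E 20. Service 281; fixed 308; total 589.
No other subset beats 437.

Minimum total cost: 437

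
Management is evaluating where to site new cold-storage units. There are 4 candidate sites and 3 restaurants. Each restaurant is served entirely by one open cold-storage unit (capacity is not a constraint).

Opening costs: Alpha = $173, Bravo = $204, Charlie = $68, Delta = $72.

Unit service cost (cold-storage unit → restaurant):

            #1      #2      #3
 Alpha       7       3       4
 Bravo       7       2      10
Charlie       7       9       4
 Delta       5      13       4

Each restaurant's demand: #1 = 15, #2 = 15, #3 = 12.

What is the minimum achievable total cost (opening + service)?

For any fixed open set, each restaurant goes to its cheapest open site; total = fixed + service.
{Charlie}: #1→Charlie 7·15=105, #2→Charlie 9·15=135, #3→Charlie 4·12=48. Service 288; fixed 68; total 356.
{Alpha}: #1→Alpha 7·15=105, #2→Alpha 3·15=45, #3→Alpha 4·12=48. Service 198; fixed 173; total 371.
{Delta}: service 318 + fixed 72 = 390
{Alpha, Bravo, Charlie, Delta}: #1→Delta 5·15=75, #2→Bravo 2·15=30, #3→Alpha 4·12=48. Service 153; fixed 517; total 670.
(All 15 nonempty subsets were checked; Charlie only is lowest.)

Minimum total cost: 356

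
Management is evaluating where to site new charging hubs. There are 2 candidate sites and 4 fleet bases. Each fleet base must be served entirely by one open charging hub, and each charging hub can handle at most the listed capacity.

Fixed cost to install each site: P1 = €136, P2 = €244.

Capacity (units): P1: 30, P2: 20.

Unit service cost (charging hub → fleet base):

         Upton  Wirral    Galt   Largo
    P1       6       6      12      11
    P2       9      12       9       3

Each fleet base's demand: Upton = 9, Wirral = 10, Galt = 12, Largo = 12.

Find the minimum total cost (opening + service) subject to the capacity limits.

Minimum total cost: 857

Open {P1, P2}: Upton→P2 9·9=81, Wirral→P2 12·10=120, Galt→P1 12·12=144, Largo→P1 11·12=132.
Loads: P1 carries 24/30, P2 carries 19/20. Service 477; fixed 380; total 857.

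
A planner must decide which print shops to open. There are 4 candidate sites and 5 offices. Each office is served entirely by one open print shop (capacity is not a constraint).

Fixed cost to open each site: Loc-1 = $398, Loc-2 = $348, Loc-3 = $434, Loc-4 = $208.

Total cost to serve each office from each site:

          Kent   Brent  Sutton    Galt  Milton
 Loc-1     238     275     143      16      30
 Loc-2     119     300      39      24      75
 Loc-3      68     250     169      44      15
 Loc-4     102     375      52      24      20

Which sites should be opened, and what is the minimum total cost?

Open Loc-4 only; minimum total cost 781.

For any fixed open set, each office goes to its cheapest open site; total = fixed + service.
{Loc-4}: Kent→Loc-4 102, Brent→Loc-4 375, Sutton→Loc-4 52, Galt→Loc-4 24, Milton→Loc-4 20. Service 573; fixed 208; total 781.
{Loc-2}: service 557 + fixed 348 = 905
{Loc-3}: service 546 + fixed 434 = 980
{Loc-1, Loc-2, Loc-3, Loc-4}: Kent→Loc-3 68, Brent→Loc-3 250, Sutton→Loc-2 39, Galt→Loc-1 16, Milton→Loc-3 15. Service 388; fixed 1388; total 1776.
No other subset beats 781.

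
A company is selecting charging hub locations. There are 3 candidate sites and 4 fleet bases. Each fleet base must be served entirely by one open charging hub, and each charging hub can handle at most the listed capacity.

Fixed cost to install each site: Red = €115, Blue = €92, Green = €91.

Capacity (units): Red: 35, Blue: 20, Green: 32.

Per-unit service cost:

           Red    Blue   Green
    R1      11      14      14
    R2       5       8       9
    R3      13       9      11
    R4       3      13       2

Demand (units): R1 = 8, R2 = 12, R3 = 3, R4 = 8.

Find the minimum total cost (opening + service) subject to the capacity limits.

Open {Red}: R1→Red 11·8=88, R2→Red 5·12=60, R3→Red 13·3=39, R4→Red 3·8=24.
Loads: Red carries 31/35. Service 211; fixed 115; total 326.
Next best feasible plan costs 360.

Minimum total cost: 326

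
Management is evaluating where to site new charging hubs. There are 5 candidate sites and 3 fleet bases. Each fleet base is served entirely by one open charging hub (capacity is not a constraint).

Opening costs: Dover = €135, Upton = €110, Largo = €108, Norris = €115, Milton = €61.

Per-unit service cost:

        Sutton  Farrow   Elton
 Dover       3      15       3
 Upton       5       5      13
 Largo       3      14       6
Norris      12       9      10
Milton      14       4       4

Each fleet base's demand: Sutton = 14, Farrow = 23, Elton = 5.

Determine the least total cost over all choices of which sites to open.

For any fixed open set, each fleet base goes to its cheapest open site; total = fixed + service.
{Largo, Milton}: Sutton→Largo 3·14=42, Farrow→Milton 4·23=92, Elton→Milton 4·5=20. Service 154; fixed 169; total 323.
{Dover, Milton}: service 149 + fixed 196 = 345
{Upton, Milton}: service 182 + fixed 171 = 353
{Dover, Upton, Largo, Norris, Milton}: service 149 + fixed 529 = 678
No other subset beats 323.

Minimum total cost: 323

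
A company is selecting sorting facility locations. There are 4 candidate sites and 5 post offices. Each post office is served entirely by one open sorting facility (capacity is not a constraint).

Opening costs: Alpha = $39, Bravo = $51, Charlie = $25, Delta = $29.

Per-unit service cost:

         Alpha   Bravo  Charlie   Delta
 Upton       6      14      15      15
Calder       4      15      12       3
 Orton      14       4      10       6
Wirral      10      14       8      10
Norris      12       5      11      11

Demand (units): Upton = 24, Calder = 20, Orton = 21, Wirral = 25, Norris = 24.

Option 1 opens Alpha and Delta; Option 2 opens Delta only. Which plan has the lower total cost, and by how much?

Option 1 is cheaper by 177.

Option 1: {Alpha, Delta}: Upton→Alpha 6·24=144, Calder→Delta 3·20=60, Orton→Delta 6·21=126, Wirral→Alpha 10·25=250, Norris→Delta 11·24=264. Service 844; fixed 68; total 912.
Option 2: {Delta}: Upton→Delta 15·24=360, Calder→Delta 3·20=60, Orton→Delta 6·21=126, Wirral→Delta 10·25=250, Norris→Delta 11·24=264. Service 1060; fixed 29; total 1089.
Difference: |912 − 1089| = 177.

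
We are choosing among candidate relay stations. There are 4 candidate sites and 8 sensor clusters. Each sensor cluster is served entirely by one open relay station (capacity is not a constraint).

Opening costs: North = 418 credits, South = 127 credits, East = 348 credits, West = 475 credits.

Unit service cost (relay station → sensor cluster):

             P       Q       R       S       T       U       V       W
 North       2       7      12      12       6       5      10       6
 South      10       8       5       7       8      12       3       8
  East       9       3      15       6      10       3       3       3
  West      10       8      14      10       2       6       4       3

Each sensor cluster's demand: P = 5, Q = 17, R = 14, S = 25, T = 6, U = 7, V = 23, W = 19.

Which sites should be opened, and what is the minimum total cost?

Open South only; minimum total cost 911.

For any fixed open set, each sensor cluster goes to its cheapest open site; total = fixed + service.
{South}: P→South 10·5=50, Q→South 8·17=136, R→South 5·14=70, S→South 7·25=175, T→South 8·6=48, U→South 12·7=84, V→South 3·23=69, W→South 8·19=152. Service 784; fixed 127; total 911.
{South, East}: service 511 + fixed 475 = 986
{East}: service 663 + fixed 348 = 1011
{North, South, East, West}: service 440 + fixed 1368 = 1808
No other subset beats 911.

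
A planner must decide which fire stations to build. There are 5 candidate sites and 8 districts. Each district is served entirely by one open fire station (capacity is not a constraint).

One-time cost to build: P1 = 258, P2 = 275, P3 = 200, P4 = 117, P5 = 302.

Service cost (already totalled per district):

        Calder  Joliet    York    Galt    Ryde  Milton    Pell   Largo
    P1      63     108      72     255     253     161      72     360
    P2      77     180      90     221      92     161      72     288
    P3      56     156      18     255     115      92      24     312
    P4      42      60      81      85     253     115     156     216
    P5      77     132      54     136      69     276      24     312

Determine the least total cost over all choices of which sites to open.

Minimum total cost: 969

For any fixed open set, each district goes to its cheapest open site; total = fixed + service.
{P3, P4}: Calder→P4 42, Joliet→P4 60, York→P3 18, Galt→P4 85, Ryde→P3 115, Milton→P3 92, Pell→P3 24, Largo→P4 216. Service 652; fixed 317; total 969.
{P4, P5}: service 665 + fixed 419 = 1084
{P4}: Calder→P4 42, Joliet→P4 60, York→P4 81, Galt→P4 85, Ryde→P4 253, Milton→P4 115, Pell→P4 156, Largo→P4 216. Service 1008; fixed 117; total 1125.
{P1, P2, P3, P4, P5}: service 606 + fixed 1152 = 1758
No other subset beats 969.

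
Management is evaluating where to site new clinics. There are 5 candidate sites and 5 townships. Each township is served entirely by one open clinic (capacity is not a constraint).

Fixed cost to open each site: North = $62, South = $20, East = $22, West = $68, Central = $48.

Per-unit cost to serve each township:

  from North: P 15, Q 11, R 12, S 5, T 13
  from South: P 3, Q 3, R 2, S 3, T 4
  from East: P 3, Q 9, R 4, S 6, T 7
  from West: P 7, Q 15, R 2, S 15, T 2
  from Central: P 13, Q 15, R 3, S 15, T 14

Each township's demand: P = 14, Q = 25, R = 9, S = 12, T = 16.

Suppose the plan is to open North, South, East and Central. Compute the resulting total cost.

Total cost: 387

Each township is assigned to its cheapest site among the open ones.
{North, South, East, Central}: P→South 3·14=42, Q→South 3·25=75, R→South 2·9=18, S→South 3·12=36, T→South 4·16=64. Service 235; fixed 152; total 387.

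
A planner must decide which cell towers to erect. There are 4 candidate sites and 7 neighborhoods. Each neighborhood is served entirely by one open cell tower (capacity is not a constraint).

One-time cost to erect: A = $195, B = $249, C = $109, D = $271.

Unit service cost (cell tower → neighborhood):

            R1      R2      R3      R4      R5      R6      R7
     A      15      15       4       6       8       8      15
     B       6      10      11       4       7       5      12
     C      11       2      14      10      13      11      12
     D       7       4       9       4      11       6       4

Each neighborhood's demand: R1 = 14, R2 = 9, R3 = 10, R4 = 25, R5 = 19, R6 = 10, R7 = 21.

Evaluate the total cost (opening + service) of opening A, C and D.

Each neighborhood is assigned to its cheapest site among the open ones.
{A, C, D}: R1→D 7·14=98, R2→C 2·9=18, R3→A 4·10=40, R4→D 4·25=100, R5→A 8·19=152, R6→D 6·10=60, R7→D 4·21=84. Service 552; fixed 575; total 1127.

Total cost: 1127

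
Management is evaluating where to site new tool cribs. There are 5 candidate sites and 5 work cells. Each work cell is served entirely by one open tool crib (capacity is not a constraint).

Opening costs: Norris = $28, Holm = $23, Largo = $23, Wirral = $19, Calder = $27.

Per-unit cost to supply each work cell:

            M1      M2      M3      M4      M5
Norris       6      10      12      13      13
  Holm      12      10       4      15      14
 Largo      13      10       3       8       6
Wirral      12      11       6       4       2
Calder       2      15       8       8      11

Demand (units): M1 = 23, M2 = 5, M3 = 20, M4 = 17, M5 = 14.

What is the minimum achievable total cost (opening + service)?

For any fixed open set, each work cell goes to its cheapest open site; total = fixed + service.
{Largo, Wirral, Calder}: M1→Calder 2·23=46, M2→Largo 10·5=50, M3→Largo 3·20=60, M4→Wirral 4·17=68, M5→Wirral 2·14=28. Service 252; fixed 69; total 321.
{Holm, Wirral, Calder}: service 272 + fixed 69 = 341
{Holm, Largo, Wirral, Calder}: service 252 + fixed 92 = 344
{Norris, Holm, Largo, Wirral, Calder}: service 252 + fixed 120 = 372
No other subset beats 321.

Minimum total cost: 321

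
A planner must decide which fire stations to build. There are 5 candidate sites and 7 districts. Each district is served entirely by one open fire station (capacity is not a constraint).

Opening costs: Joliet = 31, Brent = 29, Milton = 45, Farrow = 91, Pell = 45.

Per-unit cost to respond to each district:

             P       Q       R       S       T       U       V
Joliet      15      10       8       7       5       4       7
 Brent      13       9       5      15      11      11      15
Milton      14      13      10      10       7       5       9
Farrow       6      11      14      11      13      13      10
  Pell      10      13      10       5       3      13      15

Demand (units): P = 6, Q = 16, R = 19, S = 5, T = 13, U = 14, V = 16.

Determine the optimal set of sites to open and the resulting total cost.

For any fixed open set, each district goes to its cheapest open site; total = fixed + service.
{Joliet, Brent, Pell}: P→Pell 10·6=60, Q→Brent 9·16=144, R→Brent 5·19=95, S→Pell 5·5=25, T→Pell 3·13=39, U→Joliet 4·14=56, V→Joliet 7·16=112. Service 531; fixed 105; total 636.
{Joliet, Brent}: service 585 + fixed 60 = 645
{Joliet, Pell}: service 604 + fixed 76 = 680
{Joliet, Brent, Milton, Farrow, Pell}: P→Farrow 6·6=36, Q→Brent 9·16=144, R→Brent 5·19=95, S→Pell 5·5=25, T→Pell 3·13=39, U→Joliet 4·14=56, V→Joliet 7·16=112. Service 507; fixed 241; total 748.
No other subset beats 636.

Open Joliet, Brent and Pell; minimum total cost 636.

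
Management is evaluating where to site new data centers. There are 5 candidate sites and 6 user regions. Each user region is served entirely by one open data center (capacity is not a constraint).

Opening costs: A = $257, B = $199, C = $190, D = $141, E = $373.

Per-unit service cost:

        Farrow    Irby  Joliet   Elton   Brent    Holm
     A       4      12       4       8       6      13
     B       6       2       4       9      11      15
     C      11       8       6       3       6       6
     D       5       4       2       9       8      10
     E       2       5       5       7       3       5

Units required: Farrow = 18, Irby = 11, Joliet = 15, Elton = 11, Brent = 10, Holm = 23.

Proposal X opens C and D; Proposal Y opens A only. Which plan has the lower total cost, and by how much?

Proposal X is cheaper by 242.

Proposal X: {C, D}: Farrow→D 5·18=90, Irby→D 4·11=44, Joliet→D 2·15=30, Elton→C 3·11=33, Brent→C 6·10=60, Holm→C 6·23=138. Service 395; fixed 331; total 726.
Proposal Y: {A}: Farrow→A 4·18=72, Irby→A 12·11=132, Joliet→A 4·15=60, Elton→A 8·11=88, Brent→A 6·10=60, Holm→A 13·23=299. Service 711; fixed 257; total 968.
Difference: |726 − 968| = 242.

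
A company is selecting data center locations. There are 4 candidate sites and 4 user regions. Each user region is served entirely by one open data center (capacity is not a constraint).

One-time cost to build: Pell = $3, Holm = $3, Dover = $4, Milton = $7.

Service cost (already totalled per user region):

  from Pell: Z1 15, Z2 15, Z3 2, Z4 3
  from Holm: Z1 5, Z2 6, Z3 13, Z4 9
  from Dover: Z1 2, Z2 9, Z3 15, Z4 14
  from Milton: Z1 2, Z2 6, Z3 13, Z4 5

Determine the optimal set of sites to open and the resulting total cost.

For any fixed open set, each user region goes to its cheapest open site; total = fixed + service.
{Pell, Holm}: Z1→Holm 5, Z2→Holm 6, Z3→Pell 2, Z4→Pell 3. Service 16; fixed 6; total 22.
{Pell, Holm, Dover}: service 13 + fixed 10 = 23
{Pell, Dover}: Z1→Dover 2, Z2→Dover 9, Z3→Pell 2, Z4→Pell 3. Service 16; fixed 7; total 23.
{Pell, Holm, Dover, Milton}: service 13 + fixed 17 = 30
No other subset beats 22.

Open Pell and Holm; minimum total cost 22.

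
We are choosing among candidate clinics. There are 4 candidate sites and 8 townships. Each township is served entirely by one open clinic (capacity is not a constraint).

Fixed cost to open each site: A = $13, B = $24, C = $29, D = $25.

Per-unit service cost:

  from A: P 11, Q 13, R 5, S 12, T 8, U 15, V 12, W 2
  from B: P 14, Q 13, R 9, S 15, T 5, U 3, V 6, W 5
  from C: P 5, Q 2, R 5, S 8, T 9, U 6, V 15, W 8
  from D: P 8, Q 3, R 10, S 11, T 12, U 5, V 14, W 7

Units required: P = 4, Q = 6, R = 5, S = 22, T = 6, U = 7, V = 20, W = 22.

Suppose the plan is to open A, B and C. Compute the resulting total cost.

Total cost: 514

Each township is assigned to its cheapest site among the open ones.
{A, B, C}: P→C 5·4=20, Q→C 2·6=12, R→A 5·5=25, S→C 8·22=176, T→B 5·6=30, U→B 3·7=21, V→B 6·20=120, W→A 2·22=44. Service 448; fixed 66; total 514.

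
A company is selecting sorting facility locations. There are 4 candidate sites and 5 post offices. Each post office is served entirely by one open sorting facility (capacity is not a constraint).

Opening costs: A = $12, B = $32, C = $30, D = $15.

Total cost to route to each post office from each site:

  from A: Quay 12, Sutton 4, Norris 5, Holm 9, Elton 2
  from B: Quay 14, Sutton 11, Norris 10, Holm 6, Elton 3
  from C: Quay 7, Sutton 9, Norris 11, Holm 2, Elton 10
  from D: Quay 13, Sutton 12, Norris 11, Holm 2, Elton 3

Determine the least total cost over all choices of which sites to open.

Minimum total cost: 44

For any fixed open set, each post office goes to its cheapest open site; total = fixed + service.
{A}: Quay→A 12, Sutton→A 4, Norris→A 5, Holm→A 9, Elton→A 2. Service 32; fixed 12; total 44.
{A, D}: service 25 + fixed 27 = 52
{D}: service 41 + fixed 15 = 56
{A, B, C, D}: service 20 + fixed 89 = 109
No other subset beats 44.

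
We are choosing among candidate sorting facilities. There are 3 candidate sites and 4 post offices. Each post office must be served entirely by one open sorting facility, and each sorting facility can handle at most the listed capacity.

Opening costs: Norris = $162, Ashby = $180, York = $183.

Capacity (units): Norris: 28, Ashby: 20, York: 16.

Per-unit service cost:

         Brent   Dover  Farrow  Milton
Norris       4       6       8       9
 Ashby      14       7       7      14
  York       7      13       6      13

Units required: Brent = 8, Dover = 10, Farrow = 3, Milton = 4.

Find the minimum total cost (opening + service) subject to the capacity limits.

Minimum total cost: 314

Open {Norris}: Brent→Norris 4·8=32, Dover→Norris 6·10=60, Farrow→Norris 8·3=24, Milton→Norris 9·4=36.
Loads: Norris carries 25/28. Service 152; fixed 162; total 314.
Next best feasible plan costs 491.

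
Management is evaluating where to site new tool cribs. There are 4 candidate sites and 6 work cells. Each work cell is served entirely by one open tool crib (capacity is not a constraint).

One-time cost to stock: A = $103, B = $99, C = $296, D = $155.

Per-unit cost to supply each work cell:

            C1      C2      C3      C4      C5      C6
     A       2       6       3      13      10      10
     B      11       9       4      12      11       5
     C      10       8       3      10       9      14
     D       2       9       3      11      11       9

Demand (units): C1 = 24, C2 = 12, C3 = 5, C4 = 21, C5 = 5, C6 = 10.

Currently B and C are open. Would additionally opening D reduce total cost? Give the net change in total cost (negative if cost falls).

Yes — net change −37 (cost falls by 37).

Current service cost with {B, C}: 656.
Adding D: each work cell re-picks its cheapest; new service cost 464, saving 192.
Extra fixed cost: 155. Net change = 155 − 192 = -37.
(Totals: 1051 → 1014.)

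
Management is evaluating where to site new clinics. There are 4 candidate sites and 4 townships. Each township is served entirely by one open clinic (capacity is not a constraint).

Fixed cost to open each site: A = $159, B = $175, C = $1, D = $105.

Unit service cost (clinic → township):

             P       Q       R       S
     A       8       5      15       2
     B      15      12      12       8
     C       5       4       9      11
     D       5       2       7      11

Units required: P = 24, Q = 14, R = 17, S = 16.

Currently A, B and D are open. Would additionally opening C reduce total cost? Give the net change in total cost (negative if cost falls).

No — net change +1 (cost rises by 1).

Current service cost with {A, B, D}: 299.
Adding C: each township re-picks its cheapest; new service cost 299, saving 0.
Extra fixed cost: 1. Net change = 1 − 0 = 1.
(Totals: 738 → 739.)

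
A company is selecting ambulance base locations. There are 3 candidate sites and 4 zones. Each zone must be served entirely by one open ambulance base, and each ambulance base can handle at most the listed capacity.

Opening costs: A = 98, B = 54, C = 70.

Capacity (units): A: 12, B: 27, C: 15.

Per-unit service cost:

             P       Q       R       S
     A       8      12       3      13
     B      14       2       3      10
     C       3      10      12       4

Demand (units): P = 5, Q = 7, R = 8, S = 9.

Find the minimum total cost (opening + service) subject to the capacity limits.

Minimum total cost: 213

Open {B, C}: P→C 3·5=15, Q→B 2·7=14, R→B 3·8=24, S→C 4·9=36.
Loads: B carries 15/27, C carries 14/15. Service 89; fixed 124; total 213.
Next best feasible plan costs 267.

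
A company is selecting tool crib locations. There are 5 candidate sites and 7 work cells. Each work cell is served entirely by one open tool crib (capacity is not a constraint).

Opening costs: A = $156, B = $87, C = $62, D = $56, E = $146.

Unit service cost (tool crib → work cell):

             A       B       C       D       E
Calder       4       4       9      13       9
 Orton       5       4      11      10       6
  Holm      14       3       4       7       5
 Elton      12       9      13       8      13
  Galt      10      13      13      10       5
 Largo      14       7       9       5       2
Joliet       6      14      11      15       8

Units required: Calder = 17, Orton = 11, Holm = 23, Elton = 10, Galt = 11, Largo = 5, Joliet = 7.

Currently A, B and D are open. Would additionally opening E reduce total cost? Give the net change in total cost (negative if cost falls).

Current service cost with {A, B, D}: 438.
Adding E: each work cell re-picks its cheapest; new service cost 368, saving 70.
Extra fixed cost: 146. Net change = 146 − 70 = 76.
(Totals: 737 → 813.)

No — net change +76 (cost rises by 76).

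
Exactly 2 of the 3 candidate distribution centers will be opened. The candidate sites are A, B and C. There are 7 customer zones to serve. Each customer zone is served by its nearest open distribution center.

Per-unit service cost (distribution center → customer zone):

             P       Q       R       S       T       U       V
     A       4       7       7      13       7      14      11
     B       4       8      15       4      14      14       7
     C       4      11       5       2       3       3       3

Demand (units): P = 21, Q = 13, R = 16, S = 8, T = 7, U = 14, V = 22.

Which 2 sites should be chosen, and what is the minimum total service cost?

With exactly 2 open, each customer zone uses its cheapest among the chosen.
{A, C}: P→A 4·21=84, Q→A 7·13=91, R→C 5·16=80, S→C 2·8=16, T→C 3·7=21, U→C 3·14=42, V→C 3·22=66. Service cost 400.
{B, C}: service cost 413
{A, B}: service cost 718
Among all 3 size-2 choices, {A, C} is lowest.

Choose A and C; total service cost 400.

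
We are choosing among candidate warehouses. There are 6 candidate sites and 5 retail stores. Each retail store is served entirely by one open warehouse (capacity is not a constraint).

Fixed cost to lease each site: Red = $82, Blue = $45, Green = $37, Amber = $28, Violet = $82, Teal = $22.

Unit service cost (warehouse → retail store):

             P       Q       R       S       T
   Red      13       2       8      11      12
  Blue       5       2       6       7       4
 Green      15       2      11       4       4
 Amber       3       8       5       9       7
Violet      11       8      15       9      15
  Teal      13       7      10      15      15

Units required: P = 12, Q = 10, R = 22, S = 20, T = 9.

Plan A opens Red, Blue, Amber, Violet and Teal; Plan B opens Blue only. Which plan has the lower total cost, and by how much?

Plan A: {Red, Blue, Amber, Violet, Teal}: P→Amber 3·12=36, Q→Red 2·10=20, R→Amber 5·22=110, S→Blue 7·20=140, T→Blue 4·9=36. Service 342; fixed 259; total 601.
Plan B: {Blue}: P→Blue 5·12=60, Q→Blue 2·10=20, R→Blue 6·22=132, S→Blue 7·20=140, T→Blue 4·9=36. Service 388; fixed 45; total 433.
Difference: |601 − 433| = 168.

Plan B is cheaper by 168.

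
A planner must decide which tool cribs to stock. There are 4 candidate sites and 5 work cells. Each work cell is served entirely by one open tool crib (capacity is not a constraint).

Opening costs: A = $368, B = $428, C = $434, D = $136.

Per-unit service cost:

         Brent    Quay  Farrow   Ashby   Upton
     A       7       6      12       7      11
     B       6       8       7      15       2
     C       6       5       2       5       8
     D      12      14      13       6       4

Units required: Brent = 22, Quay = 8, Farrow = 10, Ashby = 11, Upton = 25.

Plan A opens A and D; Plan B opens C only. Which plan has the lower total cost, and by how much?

Plan A: {A, D}: Brent→A 7·22=154, Quay→A 6·8=48, Farrow→A 12·10=120, Ashby→D 6·11=66, Upton→D 4·25=100. Service 488; fixed 504; total 992.
Plan B: {C}: Brent→C 6·22=132, Quay→C 5·8=40, Farrow→C 2·10=20, Ashby→C 5·11=55, Upton→C 8·25=200. Service 447; fixed 434; total 881.
Difference: |992 − 881| = 111.

Plan B is cheaper by 111.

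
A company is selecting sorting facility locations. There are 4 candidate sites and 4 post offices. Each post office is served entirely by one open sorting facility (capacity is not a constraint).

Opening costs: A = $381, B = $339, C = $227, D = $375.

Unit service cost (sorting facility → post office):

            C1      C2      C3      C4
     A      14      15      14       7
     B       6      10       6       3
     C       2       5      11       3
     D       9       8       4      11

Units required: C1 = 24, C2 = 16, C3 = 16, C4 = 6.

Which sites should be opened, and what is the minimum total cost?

Open C only; minimum total cost 549.

For any fixed open set, each post office goes to its cheapest open site; total = fixed + service.
{C}: C1→C 2·24=48, C2→C 5·16=80, C3→C 11·16=176, C4→C 3·6=18. Service 322; fixed 227; total 549.
{B}: C1→B 6·24=144, C2→B 10·16=160, C3→B 6·16=96, C4→B 3·6=18. Service 418; fixed 339; total 757.
{B, C}: C1→C 2·24=48, C2→C 5·16=80, C3→B 6·16=96, C4→B 3·6=18. Service 242; fixed 566; total 808.
{A, B, C, D}: C1→C 2·24=48, C2→C 5·16=80, C3→D 4·16=64, C4→B 3·6=18. Service 210; fixed 1322; total 1532.
No other subset beats 549.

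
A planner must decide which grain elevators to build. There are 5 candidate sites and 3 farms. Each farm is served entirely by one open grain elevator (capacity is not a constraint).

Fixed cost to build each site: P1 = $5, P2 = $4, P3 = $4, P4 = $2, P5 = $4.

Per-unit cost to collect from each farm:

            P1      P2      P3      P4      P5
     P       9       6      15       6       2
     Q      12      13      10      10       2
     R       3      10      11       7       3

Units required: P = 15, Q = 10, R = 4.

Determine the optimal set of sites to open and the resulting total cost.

For any fixed open set, each farm goes to its cheapest open site; total = fixed + service.
{P5}: P→P5 2·15=30, Q→P5 2·10=20, R→P5 3·4=12. Service 62; fixed 4; total 66.
{P4, P5}: P→P5 2·15=30, Q→P5 2·10=20, R→P5 3·4=12. Service 62; fixed 6; total 68.
{P2, P5}: P→P5 2·15=30, Q→P5 2·10=20, R→P5 3·4=12. Service 62; fixed 8; total 70.
{P1, P2, P3, P4, P5}: service 62 + fixed 19 = 81
No other subset beats 66.

Open P5 only; minimum total cost 66.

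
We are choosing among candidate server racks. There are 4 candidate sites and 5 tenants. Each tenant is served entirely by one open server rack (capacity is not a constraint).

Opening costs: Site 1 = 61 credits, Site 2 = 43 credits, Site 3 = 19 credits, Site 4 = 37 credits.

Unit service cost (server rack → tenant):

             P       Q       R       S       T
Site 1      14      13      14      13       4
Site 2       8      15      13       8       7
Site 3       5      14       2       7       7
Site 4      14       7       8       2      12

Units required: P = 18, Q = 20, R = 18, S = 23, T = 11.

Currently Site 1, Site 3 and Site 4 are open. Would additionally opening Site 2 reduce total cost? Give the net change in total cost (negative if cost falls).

No — net change +43 (cost rises by 43).

Current service cost with {Site 1, Site 3, Site 4}: 356.
Adding Site 2: each tenant re-picks its cheapest; new service cost 356, saving 0.
Extra fixed cost: 43. Net change = 43 − 0 = 43.
(Totals: 473 → 516.)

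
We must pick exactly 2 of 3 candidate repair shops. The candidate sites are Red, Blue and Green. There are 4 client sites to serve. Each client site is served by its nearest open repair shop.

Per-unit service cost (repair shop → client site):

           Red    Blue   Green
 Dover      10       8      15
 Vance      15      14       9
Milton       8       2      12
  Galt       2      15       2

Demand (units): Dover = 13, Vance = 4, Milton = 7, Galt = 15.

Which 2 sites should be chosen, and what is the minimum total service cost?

Choose Blue and Green; total service cost 184.

With exactly 2 open, each client site uses its cheapest among the chosen.
{Blue, Green}: Dover→Blue 8·13=104, Vance→Green 9·4=36, Milton→Blue 2·7=14, Galt→Green 2·15=30. Service cost 184.
{Red, Blue}: service cost 204
{Red, Green}: service cost 252
Among all 3 size-2 choices, {Blue, Green} is lowest.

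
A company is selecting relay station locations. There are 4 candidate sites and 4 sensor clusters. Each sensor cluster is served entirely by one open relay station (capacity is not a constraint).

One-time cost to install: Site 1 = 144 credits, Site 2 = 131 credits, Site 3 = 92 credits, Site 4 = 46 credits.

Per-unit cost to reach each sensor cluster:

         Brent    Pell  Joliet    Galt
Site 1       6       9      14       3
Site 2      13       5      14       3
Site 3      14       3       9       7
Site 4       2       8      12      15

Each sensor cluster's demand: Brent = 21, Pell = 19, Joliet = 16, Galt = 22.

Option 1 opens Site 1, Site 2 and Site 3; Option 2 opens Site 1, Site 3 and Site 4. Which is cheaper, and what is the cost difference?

Option 2 is cheaper by 169.

Option 1: {Site 1, Site 2, Site 3}: Brent→Site 1 6·21=126, Pell→Site 3 3·19=57, Joliet→Site 3 9·16=144, Galt→Site 1 3·22=66. Service 393; fixed 367; total 760.
Option 2: {Site 1, Site 3, Site 4}: Brent→Site 4 2·21=42, Pell→Site 3 3·19=57, Joliet→Site 3 9·16=144, Galt→Site 1 3·22=66. Service 309; fixed 282; total 591.
Difference: |760 − 591| = 169.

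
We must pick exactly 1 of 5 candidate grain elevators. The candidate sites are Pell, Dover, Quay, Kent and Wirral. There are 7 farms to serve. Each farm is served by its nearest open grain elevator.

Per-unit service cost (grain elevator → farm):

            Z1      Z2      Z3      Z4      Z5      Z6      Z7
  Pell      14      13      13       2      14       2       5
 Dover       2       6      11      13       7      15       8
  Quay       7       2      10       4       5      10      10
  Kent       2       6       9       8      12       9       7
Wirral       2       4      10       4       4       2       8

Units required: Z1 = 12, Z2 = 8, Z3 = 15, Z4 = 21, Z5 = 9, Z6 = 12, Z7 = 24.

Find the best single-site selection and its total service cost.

With exactly 1 open, each farm uses its cheapest among the chosen.
{Wirral}: Z1→Wirral 2·12=24, Z2→Wirral 4·8=32, Z3→Wirral 10·15=150, Z4→Wirral 4·21=84, Z5→Wirral 4·9=36, Z6→Wirral 2·12=24, Z7→Wirral 8·24=192. Service cost 542.
{Quay}: service cost 739
{Kent}: service cost 759
Among all 5 size-1 choices, {Wirral} is lowest.

Choose Wirral only; total service cost 542.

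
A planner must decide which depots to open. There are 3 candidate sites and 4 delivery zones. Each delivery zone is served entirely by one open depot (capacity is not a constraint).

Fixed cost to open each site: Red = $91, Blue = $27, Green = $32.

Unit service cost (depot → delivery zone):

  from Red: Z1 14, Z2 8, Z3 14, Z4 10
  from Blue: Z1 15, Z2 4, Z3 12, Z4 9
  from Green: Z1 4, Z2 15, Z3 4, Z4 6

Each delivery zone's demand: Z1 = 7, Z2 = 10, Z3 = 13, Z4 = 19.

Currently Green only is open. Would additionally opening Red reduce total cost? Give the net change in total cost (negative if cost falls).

No — net change +21 (cost rises by 21).

Current service cost with {Green}: 344.
Adding Red: each delivery zone re-picks its cheapest; new service cost 274, saving 70.
Extra fixed cost: 91. Net change = 91 − 70 = 21.
(Totals: 376 → 397.)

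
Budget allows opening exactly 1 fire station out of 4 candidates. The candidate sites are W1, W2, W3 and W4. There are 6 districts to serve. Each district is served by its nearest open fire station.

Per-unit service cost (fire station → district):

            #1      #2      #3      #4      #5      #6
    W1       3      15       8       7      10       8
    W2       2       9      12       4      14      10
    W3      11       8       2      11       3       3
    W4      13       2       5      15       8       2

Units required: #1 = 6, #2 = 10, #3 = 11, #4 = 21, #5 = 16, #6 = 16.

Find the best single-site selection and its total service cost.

Choose W3 only; total service cost 495.

With exactly 1 open, each district uses its cheapest among the chosen.
{W3}: #1→W3 11·6=66, #2→W3 8·10=80, #3→W3 2·11=22, #4→W3 11·21=231, #5→W3 3·16=48, #6→W3 3·16=48. Service cost 495.
{W4}: service cost 628
{W1}: service cost 691
Among all 4 size-1 choices, {W3} is lowest.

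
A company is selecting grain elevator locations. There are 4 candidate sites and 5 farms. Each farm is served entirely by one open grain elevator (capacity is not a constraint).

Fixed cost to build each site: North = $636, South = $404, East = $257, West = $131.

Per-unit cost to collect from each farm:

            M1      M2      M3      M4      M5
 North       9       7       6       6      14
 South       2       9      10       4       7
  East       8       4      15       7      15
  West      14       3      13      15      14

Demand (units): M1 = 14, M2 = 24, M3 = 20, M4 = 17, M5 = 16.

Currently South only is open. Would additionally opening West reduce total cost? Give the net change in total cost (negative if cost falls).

Current service cost with {South}: 624.
Adding West: each farm re-picks its cheapest; new service cost 480, saving 144.
Extra fixed cost: 131. Net change = 131 − 144 = -13.
(Totals: 1028 → 1015.)

Yes — net change −13 (cost falls by 13).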